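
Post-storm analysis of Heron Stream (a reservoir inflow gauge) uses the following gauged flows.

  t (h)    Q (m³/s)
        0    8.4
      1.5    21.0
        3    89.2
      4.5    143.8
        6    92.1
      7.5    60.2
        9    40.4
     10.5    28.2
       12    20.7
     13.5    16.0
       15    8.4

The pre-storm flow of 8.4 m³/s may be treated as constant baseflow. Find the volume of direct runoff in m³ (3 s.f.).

V ≈ 2.35 × 10^6 m³

Direct-runoff ordinates (Q − Q_b): 0.0, 12.6, 80.8, 135.4, 83.7, 51.8, 32.0, 19.8, 12.3, 7.6, 0.0 m³/s.
ΣQ_DR = 436.0 m³/s.
With Δt = 1.5 h = 5400 s, V = ΣQ_DR · Δt = 436.0 × 5400 = 2.35 × 10^6 m³.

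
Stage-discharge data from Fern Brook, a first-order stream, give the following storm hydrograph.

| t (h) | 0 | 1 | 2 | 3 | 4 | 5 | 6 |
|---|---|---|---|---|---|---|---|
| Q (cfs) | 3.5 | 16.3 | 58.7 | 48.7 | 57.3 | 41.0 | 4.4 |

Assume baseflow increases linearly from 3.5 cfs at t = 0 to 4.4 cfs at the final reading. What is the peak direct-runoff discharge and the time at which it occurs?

Subtracting baseflow gives direct-runoff ordinates: 0.00, 12.65, 54.90, 44.75, 53.20, 36.75, 0.00 cfs.
The maximum is 54.90 cfs, occurring at the reading for t = 2 h.

Q_p = 54.90 cfs at t = 2 h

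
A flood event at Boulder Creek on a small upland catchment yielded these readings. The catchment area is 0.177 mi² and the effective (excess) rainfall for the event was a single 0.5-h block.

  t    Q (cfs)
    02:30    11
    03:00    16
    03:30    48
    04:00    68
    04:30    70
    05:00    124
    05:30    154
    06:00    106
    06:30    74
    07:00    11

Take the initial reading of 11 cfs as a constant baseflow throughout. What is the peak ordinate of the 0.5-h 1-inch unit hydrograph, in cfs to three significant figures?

Direct runoff: 0.0, 5.0, 37.0, 57.0, 59.0, 113.0, 143.0, 95.0, 63.0, 0.0 cfs; ΣQ_DR = 572.0 cfs, peak = 143.0 cfs.
Runoff depth d = ΣQ_DR·Δt / A = 572.0 × 1800 / (0.177 mi²) = 2.504 in.
The 1-inch UH is the DRH scaled by (1 in)/d, so U_p = 143.0 × 1/2.504 = 57.1 cfs.

U_p ≈ 57.1 cfs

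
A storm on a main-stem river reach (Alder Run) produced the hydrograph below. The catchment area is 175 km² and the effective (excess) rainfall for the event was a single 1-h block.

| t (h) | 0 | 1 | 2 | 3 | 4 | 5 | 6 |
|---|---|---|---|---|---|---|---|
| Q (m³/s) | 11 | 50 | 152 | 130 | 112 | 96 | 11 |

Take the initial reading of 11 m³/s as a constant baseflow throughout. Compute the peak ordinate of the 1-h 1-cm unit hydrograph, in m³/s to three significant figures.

Direct runoff: 0.0, 39.0, 141.0, 119.0, 101.0, 85.0, 0.0 m³/s; ΣQ_DR = 485.0 m³/s, peak = 141.0 m³/s.
Runoff depth d = ΣQ_DR·Δt / A = 485.0 × 3600 / (175 km²) = 9.977 mm.
The 1-cm UH is the DRH scaled by (10 mm)/d, so U_p = 141.0 × 10/9.977 = 141 m³/s.

U_p ≈ 141 m³/s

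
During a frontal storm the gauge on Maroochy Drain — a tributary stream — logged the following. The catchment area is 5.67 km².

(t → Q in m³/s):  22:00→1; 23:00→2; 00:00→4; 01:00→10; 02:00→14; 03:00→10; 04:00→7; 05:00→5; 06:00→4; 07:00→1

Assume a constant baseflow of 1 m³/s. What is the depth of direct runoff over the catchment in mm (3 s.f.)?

Direct runoff: 0.0, 1.0, 3.0, 9.0, 13.0, 9.0, 6.0, 4.0, 3.0, 0.0 m³/s; ΣQ_DR = 48.00 m³/s.
V = ΣQ_DR · Δt = 48.00 × 3600 s = 1.728 × 10^5 m³.
Over A = 5.67 km², depth = V / A = 30.5 mm.

d ≈ 30.5 mm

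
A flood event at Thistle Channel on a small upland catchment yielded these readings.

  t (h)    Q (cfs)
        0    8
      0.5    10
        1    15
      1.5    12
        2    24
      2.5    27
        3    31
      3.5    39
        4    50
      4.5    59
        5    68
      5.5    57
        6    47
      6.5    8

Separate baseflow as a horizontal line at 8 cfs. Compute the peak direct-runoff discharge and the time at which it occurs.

Subtracting baseflow gives direct-runoff ordinates: 0.0, 2.0, 7.0, 4.0, 16.0, 19.0, 23.0, 31.0, 42.0, 51.0, 60.0, 49.0, 39.0, 0.0 cfs.
The maximum is 60.0 cfs, occurring at the reading for t = 5 h.

Q_p = 60.0 cfs at t = 5 h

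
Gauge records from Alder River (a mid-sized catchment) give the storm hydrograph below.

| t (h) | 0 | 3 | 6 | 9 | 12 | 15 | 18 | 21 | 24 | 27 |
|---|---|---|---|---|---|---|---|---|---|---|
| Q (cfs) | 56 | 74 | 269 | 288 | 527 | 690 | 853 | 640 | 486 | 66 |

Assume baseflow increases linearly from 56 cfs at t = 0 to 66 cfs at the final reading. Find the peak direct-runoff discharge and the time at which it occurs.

Q_p = 790.33 cfs at t = 18 h

Subtracting baseflow gives direct-runoff ordinates: 0.00, 16.89, 210.78, 228.67, 466.56, 628.44, 790.33, 576.22, 421.11, 0.00 cfs.
The maximum is 790.33 cfs, occurring at the reading for t = 18 h.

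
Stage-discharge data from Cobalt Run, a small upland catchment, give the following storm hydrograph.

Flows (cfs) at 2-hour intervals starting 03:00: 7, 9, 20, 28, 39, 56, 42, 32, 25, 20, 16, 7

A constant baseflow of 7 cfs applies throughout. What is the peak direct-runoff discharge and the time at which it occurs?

Subtracting baseflow gives direct-runoff ordinates: 0.0, 2.0, 13.0, 21.0, 32.0, 49.0, 35.0, 25.0, 18.0, 13.0, 9.0, 0.0 cfs.
The maximum is 49.0 cfs, occurring at the reading for t = 13:00.

Q_p = 49.0 cfs at t = 13:00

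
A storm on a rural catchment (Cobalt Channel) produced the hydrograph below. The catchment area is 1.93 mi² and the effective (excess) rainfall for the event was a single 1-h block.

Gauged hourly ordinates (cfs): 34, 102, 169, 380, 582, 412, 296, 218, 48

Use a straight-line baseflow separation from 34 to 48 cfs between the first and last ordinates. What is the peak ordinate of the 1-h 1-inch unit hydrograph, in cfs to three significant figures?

U_p ≈ 360 cfs

Direct runoff: 0.00, 66.25, 131.50, 340.75, 541.00, 369.25, 251.50, 171.75, 0.00 cfs; ΣQ_DR = 1872 cfs, peak = 541.00 cfs.
Runoff depth d = ΣQ_DR·Δt / A = 1872 × 3600 / (1.93 mi²) = 1.503 in.
The 1-inch UH is the DRH scaled by (1 in)/d, so U_p = 541.00 × 1/1.503 = 360 cfs.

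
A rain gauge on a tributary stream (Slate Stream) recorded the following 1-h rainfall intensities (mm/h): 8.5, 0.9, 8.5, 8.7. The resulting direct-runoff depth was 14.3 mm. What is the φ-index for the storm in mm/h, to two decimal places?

Only the 3 blocks with intensity above φ contribute runoff: 8.5, 8.5, 8.7 mm/h.
Σ(I−φ)·Δt = d  ⇒  (8.5+8.5+8.7 − 3φ)·1 = 14.3
φ = (25.70 − 14.3/1) / 3 = 3.80 mm/h.

φ ≈ 3.80 mm/h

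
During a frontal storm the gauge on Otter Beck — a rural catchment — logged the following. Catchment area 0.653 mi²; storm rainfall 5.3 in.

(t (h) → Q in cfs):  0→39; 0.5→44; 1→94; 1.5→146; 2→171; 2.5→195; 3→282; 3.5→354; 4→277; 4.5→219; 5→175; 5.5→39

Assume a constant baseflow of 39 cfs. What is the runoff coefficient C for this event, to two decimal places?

C ≈ 0.35

ΣQ_DR = 1567 cfs; V = ΣQ_DR·Δt = 2.821 × 10^6 ft³.
Runoff depth d = V / A = 1.859 in.
C = d / P = 1.859 / 5.3 = 0.35.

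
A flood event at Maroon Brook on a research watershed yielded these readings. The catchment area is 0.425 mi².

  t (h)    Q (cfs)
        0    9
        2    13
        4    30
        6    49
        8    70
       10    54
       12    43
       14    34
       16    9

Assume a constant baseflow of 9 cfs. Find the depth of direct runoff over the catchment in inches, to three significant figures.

d ≈ 1.68 in

Direct runoff: 0.0, 4.0, 21.0, 40.0, 61.0, 45.0, 34.0, 25.0, 0.0 cfs; ΣQ_DR = 230.0 cfs.
V = ΣQ_DR · Δt = 230.0 × 7200 s = 1.656 × 10^6 ft³.
Over A = 0.425 mi², depth = V / A = 1.68 in.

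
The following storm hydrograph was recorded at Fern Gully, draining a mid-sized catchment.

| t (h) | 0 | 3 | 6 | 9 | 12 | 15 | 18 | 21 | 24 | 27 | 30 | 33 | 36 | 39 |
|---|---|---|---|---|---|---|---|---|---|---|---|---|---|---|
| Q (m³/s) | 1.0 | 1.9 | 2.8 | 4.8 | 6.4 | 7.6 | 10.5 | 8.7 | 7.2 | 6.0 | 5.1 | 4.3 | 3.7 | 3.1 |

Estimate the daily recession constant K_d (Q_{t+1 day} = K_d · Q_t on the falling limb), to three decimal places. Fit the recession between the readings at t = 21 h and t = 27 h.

Between t = 21 h and t = 27 h the flow falls from 8.7 to 6.0 m³/s over 2×3 h = 6 h.
Per-interval ratio K = (6.0/8.7)^(1/2) = 0.8305; K_d = K^(24/3) = 0.226.

K_d ≈ 0.226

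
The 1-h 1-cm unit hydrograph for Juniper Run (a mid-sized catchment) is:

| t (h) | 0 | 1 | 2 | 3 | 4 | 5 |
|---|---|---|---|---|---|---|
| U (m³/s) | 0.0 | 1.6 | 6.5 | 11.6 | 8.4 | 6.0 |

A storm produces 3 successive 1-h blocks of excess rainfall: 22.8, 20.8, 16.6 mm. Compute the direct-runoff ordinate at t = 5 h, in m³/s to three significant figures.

By discrete convolution, Q_j = Σ (P_i / 10 mm) · U_{j−i}.
At t = 5 h (j=5): Q = (22.8/10)·6.0 + (20.8/10)·8.4 + (16.6/10)·11.6 = 50.4 m³/s.

Q ≈ 50.4 m³/s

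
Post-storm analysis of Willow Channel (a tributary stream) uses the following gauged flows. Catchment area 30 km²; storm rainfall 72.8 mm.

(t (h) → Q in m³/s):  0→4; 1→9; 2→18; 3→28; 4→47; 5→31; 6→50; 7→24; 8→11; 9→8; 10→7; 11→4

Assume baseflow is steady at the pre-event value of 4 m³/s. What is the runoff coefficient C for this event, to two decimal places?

C ≈ 0.32

ΣQ_DR = 193.0 m³/s; V = ΣQ_DR·Δt = 6.948 × 10^5 m³.
Runoff depth d = V / A = 23.16 mm.
C = d / P = 23.16 / 72.8 = 0.32.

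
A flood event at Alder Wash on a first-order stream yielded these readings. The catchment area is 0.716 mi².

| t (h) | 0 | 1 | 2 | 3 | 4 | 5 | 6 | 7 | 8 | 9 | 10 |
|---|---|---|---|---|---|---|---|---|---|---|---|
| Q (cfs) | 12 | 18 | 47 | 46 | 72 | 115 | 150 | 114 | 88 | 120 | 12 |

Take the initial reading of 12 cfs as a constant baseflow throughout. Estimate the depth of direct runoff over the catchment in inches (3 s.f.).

d ≈ 1.43 in

Direct runoff: 0.0, 6.0, 35.0, 34.0, 60.0, 103.0, 138.0, 102.0, 76.0, 108.0, 0.0 cfs; ΣQ_DR = 662.0 cfs.
V = ΣQ_DR · Δt = 662.0 × 3600 s = 2.383 × 10^6 ft³.
Over A = 0.716 mi², depth = V / A = 1.43 in.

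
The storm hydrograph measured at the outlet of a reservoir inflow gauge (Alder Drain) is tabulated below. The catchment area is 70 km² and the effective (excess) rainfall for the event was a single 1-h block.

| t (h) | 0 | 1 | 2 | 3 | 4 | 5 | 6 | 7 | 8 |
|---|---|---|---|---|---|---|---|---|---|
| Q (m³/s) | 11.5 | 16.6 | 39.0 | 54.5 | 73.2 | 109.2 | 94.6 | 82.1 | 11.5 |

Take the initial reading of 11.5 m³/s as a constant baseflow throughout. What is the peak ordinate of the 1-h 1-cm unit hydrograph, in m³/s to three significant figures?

Direct runoff: 0.0, 5.1, 27.5, 43.0, 61.7, 97.7, 83.1, 70.6, 0.0 m³/s; ΣQ_DR = 388.7 m³/s, peak = 97.7 m³/s.
Runoff depth d = ΣQ_DR·Δt / A = 388.7 × 3600 / (70 km²) = 19.99 mm.
The 1-cm UH is the DRH scaled by (10 mm)/d, so U_p = 97.7 × 10/19.99 = 48.9 m³/s.

U_p ≈ 48.9 m³/s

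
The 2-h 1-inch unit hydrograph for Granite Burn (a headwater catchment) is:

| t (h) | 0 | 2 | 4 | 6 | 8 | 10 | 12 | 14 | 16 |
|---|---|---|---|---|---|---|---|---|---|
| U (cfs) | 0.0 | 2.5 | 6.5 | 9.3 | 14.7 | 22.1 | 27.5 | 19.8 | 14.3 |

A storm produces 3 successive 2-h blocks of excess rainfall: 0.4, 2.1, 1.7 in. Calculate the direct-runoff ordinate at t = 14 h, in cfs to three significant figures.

Q ≈ 103 cfs

By discrete convolution, Q_j = Σ (P_i / 1 in) · U_{j−i}.
At t = 14 h (j=7): Q = (0.4/1)·19.8 + (2.1/1)·27.5 + (1.7/1)·22.1 = 103 cfs.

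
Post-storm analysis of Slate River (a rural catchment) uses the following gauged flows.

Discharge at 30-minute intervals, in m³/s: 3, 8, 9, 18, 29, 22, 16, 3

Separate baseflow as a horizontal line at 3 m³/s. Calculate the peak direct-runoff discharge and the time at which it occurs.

Subtracting baseflow gives direct-runoff ordinates: 0.0, 5.0, 6.0, 15.0, 26.0, 19.0, 13.0, 0.0 m³/s.
The maximum is 26.0 m³/s, occurring at the reading for t = 2 h.

Q_p = 26.0 m³/s at t = 2 h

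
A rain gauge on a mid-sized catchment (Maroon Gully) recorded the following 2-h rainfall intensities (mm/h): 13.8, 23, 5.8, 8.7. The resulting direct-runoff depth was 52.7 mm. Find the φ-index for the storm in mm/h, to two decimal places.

Only the 3 blocks with intensity above φ contribute runoff: 13.8, 23, 8.7 mm/h.
Σ(I−φ)·Δt = d  ⇒  (13.8+23+8.7 − 3φ)·2 = 52.7
φ = (45.50 − 52.7/2) / 3 = 6.38 mm/h.

φ ≈ 6.38 mm/h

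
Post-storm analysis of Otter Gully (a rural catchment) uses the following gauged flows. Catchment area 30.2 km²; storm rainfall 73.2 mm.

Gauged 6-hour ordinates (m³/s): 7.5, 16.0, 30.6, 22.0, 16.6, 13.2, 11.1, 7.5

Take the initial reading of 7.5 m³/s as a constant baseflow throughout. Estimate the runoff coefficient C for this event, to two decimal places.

C ≈ 0.63

ΣQ_DR = 64.50 m³/s; V = ΣQ_DR·Δt = 1.393 × 10^6 m³.
Runoff depth d = V / A = 46.13 mm.
C = d / P = 46.13 / 73.2 = 0.63.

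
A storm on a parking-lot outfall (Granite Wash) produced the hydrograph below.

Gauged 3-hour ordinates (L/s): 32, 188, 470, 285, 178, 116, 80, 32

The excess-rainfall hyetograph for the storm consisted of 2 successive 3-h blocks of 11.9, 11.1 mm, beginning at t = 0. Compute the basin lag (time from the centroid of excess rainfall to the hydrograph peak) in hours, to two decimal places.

t_L ≈ 3.05 h

Centroid of excess rainfall: t_c = Σ P_i·t̄_i / ΣP_i = 2.9478 h (block centres at 1.5, 4.5 h).
Hydrograph peak occurs at t = 6 h, so basin lag t_L = 6 − 2.9478 = 3.05 h.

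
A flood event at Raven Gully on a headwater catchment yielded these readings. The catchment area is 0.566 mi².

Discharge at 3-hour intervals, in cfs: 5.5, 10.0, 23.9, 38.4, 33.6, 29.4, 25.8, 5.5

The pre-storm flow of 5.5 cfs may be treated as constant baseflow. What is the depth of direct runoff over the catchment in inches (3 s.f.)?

d ≈ 1.05 in

Direct runoff: 0.0, 4.5, 18.4, 32.9, 28.1, 23.9, 20.3, 0.0 cfs; ΣQ_DR = 128.1 cfs.
V = ΣQ_DR · Δt = 128.1 × 10800 s = 1.383 × 10^6 ft³.
Over A = 0.566 mi², depth = V / A = 1.05 in.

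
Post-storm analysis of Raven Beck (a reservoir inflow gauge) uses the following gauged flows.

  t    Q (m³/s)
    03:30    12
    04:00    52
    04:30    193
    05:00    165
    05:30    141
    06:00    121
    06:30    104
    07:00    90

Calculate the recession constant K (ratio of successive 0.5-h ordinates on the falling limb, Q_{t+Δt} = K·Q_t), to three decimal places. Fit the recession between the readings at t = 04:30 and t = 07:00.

K ≈ 0.858

Using the recession-limb readings at t = 04:30 and t = 07:00: Q falls from 193 to 90 m³/s over 5 intervals.
K = (Q₂/Q₁)^(1/5) = (90/193)^(1/5) = 0.858.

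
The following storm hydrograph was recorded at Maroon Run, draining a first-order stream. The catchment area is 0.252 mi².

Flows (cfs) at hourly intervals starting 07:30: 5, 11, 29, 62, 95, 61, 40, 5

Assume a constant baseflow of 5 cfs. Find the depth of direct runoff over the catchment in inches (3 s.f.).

Direct runoff: 0.0, 6.0, 24.0, 57.0, 90.0, 56.0, 35.0, 0.0 cfs; ΣQ_DR = 268.0 cfs.
V = ΣQ_DR · Δt = 268.0 × 3600 s = 9.648 × 10^5 ft³.
Over A = 0.252 mi², depth = V / A = 1.65 in.

d ≈ 1.65 in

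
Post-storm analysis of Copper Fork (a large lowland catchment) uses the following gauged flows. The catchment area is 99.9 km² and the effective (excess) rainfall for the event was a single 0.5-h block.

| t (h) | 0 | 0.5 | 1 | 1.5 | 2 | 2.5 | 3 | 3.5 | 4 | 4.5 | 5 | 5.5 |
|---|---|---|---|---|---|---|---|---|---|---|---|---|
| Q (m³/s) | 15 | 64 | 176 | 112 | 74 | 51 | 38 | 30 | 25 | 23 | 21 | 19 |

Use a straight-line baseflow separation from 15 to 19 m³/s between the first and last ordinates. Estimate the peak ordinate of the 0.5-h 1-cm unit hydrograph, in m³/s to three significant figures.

U_p ≈ 200 m³/s

Direct runoff: 0.00, 48.64, 160.27, 95.91, 57.55, 34.18, 20.82, 12.45, 7.09, 4.73, 2.36, 0.00 m³/s; ΣQ_DR = 444.0 m³/s, peak = 160.27 m³/s.
Runoff depth d = ΣQ_DR·Δt / A = 444.0 × 1800 / (99.9 km²) = 8.000 mm.
The 1-cm UH is the DRH scaled by (10 mm)/d, so U_p = 160.27 × 10/8.000 = 200 m³/s.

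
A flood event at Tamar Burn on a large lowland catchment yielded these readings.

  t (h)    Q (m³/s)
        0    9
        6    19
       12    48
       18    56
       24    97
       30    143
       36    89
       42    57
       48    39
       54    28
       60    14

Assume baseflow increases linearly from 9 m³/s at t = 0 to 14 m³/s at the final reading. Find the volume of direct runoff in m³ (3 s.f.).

V ≈ 1.02 × 10^7 m³

Direct-runoff ordinates (Q − Q_b): 0.00, 9.50, 38.00, 45.50, 86.00, 131.50, 77.00, 44.50, 26.00, 14.50, 0.00 m³/s.
ΣQ_DR = 472.5 m³/s.
With Δt = 6 h = 21600 s, V = ΣQ_DR · Δt = 472.5 × 21600 = 1.02 × 10^7 m³.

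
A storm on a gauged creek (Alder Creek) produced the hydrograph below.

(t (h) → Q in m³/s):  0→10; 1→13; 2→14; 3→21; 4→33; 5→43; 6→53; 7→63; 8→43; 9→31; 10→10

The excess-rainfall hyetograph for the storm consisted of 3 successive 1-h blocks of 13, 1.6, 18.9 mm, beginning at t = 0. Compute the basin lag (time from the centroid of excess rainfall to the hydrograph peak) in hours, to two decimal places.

t_L ≈ 5.32 h

Centroid of excess rainfall: t_c = Σ P_i·t̄_i / ΣP_i = 1.6761 h (block centres at 0.5, 1.5, 2.5 h).
Hydrograph peak occurs at t = 7 h, so basin lag t_L = 7 − 1.6761 = 5.32 h.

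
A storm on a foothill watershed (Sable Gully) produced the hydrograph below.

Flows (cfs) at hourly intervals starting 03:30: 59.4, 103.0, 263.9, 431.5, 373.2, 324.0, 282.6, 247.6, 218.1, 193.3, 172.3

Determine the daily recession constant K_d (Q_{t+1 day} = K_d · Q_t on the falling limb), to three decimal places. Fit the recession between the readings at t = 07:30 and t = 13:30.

Between t = 07:30 and t = 13:30 the flow falls from 373.2 to 172.3 cfs over 6×1 h = 6 h.
Per-interval ratio K = (172.3/373.2)^(1/6) = 0.8791; K_d = K^(24/1) = 0.045.

K_d ≈ 0.045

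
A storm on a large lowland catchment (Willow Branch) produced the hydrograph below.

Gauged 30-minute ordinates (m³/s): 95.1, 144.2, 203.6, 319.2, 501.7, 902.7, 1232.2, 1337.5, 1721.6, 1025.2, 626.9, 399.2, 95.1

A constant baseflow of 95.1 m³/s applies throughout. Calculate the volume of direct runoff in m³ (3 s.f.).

V ≈ 1.33 × 10^7 m³

Direct-runoff ordinates (Q − Q_b): 0.0, 49.1, 108.5, 224.1, 406.6, 807.6, 1137.1, 1242.4, 1626.5, 930.1, 531.8, 304.1, 0.0 m³/s.
ΣQ_DR = 7368 m³/s.
With Δt = 0.5 h = 1800 s, V = ΣQ_DR · Δt = 7368 × 1800 = 1.33 × 10^7 m³.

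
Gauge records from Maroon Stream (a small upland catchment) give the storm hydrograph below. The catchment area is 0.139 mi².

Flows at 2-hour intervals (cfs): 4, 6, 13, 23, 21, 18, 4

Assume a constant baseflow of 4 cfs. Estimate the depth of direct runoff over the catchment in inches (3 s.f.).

d ≈ 1.36 in

Direct runoff: 0.0, 2.0, 9.0, 19.0, 17.0, 14.0, 0.0 cfs; ΣQ_DR = 61.00 cfs.
V = ΣQ_DR · Δt = 61.00 × 7200 s = 4.392 × 10^5 ft³.
Over A = 0.139 mi², depth = V / A = 1.36 in.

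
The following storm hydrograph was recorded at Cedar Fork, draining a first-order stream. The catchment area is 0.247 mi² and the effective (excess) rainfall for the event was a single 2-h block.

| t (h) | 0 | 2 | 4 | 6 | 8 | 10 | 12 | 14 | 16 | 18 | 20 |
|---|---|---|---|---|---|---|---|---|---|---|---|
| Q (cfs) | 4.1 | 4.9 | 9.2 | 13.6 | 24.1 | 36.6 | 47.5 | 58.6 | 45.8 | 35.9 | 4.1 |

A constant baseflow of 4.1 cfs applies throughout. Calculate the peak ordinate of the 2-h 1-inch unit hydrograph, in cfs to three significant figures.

Direct runoff: 0.0, 0.8, 5.1, 9.5, 20.0, 32.5, 43.4, 54.5, 41.7, 31.8, 0.0 cfs; ΣQ_DR = 239.3 cfs, peak = 54.5 cfs.
Runoff depth d = ΣQ_DR·Δt / A = 239.3 × 7200 / (0.247 mi²) = 3.003 in.
The 1-inch UH is the DRH scaled by (1 in)/d, so U_p = 54.5 × 1/3.003 = 18.2 cfs.

U_p ≈ 18.2 cfs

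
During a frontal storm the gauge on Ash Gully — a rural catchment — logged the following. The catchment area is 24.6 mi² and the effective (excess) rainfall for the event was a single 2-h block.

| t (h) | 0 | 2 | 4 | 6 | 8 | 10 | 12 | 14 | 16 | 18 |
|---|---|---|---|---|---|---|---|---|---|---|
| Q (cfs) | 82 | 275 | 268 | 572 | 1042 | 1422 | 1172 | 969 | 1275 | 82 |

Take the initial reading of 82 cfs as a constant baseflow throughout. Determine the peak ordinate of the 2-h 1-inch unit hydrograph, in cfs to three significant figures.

Direct runoff: 0.0, 193.0, 186.0, 490.0, 960.0, 1340.0, 1090.0, 887.0, 1193.0, 0.0 cfs; ΣQ_DR = 6339 cfs, peak = 1340.0 cfs.
Runoff depth d = ΣQ_DR·Δt / A = 6339 × 7200 / (24.6 mi²) = 0.7986 in.
The 1-inch UH is the DRH scaled by (1 in)/d, so U_p = 1340.0 × 1/0.7986 = 1680 cfs.

U_p ≈ 1680 cfs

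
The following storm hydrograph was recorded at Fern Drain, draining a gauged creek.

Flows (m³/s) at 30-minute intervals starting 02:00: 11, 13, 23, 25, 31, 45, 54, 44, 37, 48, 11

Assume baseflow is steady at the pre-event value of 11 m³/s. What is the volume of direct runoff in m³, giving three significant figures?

V ≈ 3.98 × 10^5 m³

Direct-runoff ordinates (Q − Q_b): 0.0, 2.0, 12.0, 14.0, 20.0, 34.0, 43.0, 33.0, 26.0, 37.0, 0.0 m³/s.
ΣQ_DR = 221.0 m³/s.
With Δt = 0.5 h = 1800 s, V = ΣQ_DR · Δt = 221.0 × 1800 = 3.98 × 10^5 m³.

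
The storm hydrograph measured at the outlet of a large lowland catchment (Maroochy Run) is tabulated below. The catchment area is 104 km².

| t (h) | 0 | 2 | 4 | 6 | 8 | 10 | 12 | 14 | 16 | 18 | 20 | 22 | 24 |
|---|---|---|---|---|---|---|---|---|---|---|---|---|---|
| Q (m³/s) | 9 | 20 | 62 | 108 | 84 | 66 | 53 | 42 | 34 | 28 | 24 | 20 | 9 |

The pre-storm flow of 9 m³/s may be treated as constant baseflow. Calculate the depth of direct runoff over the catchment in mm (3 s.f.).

d ≈ 30.6 mm

Direct runoff: 0.0, 11.0, 53.0, 99.0, 75.0, 57.0, 44.0, 33.0, 25.0, 19.0, 15.0, 11.0, 0.0 m³/s; ΣQ_DR = 442.0 m³/s.
V = ΣQ_DR · Δt = 442.0 × 7200 s = 3.182 × 10^6 m³.
Over A = 104 km², depth = V / A = 30.6 mm.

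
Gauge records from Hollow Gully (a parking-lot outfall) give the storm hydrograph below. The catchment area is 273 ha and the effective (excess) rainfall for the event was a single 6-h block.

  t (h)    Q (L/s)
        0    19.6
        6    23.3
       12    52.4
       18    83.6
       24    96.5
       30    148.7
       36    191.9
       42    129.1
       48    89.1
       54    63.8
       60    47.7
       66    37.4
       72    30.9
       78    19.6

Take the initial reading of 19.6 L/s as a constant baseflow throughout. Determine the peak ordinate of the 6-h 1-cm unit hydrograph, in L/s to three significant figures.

U_p ≈ 287 L/s

Direct runoff: 0.0, 3.7, 32.8, 64.0, 76.9, 129.1, 172.3, 109.5, 69.5, 44.2, 28.1, 17.8, 11.3, 0.0 L/s; ΣQ_DR = 759.2 L/s, peak = 172.3 L/s.
Runoff depth d = ΣQ_DR·Δt / A = 759.2 × 21600 / (273 ha) = 6.007 mm.
The 1-cm UH is the DRH scaled by (10 mm)/d, so U_p = 172.3 × 10/6.007 = 287 L/s.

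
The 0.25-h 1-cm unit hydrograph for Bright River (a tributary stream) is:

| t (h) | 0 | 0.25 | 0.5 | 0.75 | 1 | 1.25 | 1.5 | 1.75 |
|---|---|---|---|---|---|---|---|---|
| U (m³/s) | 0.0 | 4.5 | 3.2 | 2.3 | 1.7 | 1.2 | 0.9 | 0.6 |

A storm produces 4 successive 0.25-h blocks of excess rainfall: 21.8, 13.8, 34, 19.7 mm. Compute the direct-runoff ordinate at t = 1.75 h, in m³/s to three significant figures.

By discrete convolution, Q_j = Σ (P_i / 10 mm) · U_{j−i}.
At t = 1.75 h (j=7): Q = (21.8/10)·0.6 + (13.8/10)·0.9 + (34/10)·1.2 + (19.7/10)·1.7 = 9.98 m³/s.

Q ≈ 9.98 m³/s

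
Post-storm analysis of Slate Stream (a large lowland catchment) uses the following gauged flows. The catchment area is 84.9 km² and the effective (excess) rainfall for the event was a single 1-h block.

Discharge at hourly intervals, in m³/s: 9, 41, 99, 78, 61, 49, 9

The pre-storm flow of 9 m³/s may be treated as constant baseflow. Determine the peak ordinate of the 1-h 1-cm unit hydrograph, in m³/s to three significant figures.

Direct runoff: 0.0, 32.0, 90.0, 69.0, 52.0, 40.0, 0.0 m³/s; ΣQ_DR = 283.0 m³/s, peak = 90.0 m³/s.
Runoff depth d = ΣQ_DR·Δt / A = 283.0 × 3600 / (84.9 km²) = 12.00 mm.
The 1-cm UH is the DRH scaled by (10 mm)/d, so U_p = 90.0 × 10/12.00 = 75.0 m³/s.

U_p ≈ 75.0 m³/s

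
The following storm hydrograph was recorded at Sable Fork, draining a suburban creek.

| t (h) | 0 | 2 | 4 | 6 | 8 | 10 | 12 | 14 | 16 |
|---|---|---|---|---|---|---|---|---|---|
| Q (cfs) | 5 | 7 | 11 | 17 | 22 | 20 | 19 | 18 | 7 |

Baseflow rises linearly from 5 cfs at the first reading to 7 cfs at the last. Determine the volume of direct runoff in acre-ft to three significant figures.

Direct-runoff ordinates (Q − Q_b): 0.00, 1.75, 5.50, 11.25, 16.00, 13.75, 12.50, 11.25, 0.00 cfs.
ΣQ_DR = 72.00 cfs.
With Δt = 2 h = 7200 s, V = ΣQ_DR · Δt = 72.00 × 7200 = 5.18 × 10^5 ft³ = 11.9 acre-ft.

V ≈ 11.9 acre-ft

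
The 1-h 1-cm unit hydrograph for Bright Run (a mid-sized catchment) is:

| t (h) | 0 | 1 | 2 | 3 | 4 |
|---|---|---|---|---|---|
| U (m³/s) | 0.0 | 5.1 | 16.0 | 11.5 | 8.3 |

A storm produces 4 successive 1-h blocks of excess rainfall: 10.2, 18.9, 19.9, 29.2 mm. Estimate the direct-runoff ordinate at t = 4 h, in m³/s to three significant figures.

By discrete convolution, Q_j = Σ (P_i / 10 mm) · U_{j−i}.
At t = 4 h (j=4): Q = (10.2/10)·8.3 + (18.9/10)·11.5 + (19.9/10)·16.0 + (29.2/10)·5.1 = 76.9 m³/s.

Q ≈ 76.9 m³/s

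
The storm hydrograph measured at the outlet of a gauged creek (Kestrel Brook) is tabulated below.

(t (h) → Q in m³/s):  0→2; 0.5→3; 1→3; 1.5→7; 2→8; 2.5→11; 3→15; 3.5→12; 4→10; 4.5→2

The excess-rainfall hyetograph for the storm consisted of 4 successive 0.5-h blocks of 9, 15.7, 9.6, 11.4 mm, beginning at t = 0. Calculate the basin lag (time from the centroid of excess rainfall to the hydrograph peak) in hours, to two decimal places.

Centroid of excess rainfall: t_c = Σ P_i·t̄_i / ΣP_i = 1.0060 h (block centres at 0.25, 0.75, 1.25, 1.75 h).
Hydrograph peak occurs at t = 3 h, so basin lag t_L = 3 − 1.0060 = 1.99 h.

t_L ≈ 1.99 h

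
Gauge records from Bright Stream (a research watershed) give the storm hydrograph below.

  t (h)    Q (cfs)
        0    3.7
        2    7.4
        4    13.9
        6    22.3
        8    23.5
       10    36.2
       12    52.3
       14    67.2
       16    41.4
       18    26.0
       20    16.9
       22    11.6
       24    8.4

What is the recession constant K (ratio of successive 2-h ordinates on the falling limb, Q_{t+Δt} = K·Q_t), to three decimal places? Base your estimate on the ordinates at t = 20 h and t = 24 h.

Using the recession-limb readings at t = 20 h and t = 24 h: Q falls from 16.9 to 8.4 cfs over 2 intervals.
K = (Q₂/Q₁)^(1/2) = (8.4/16.9)^(1/2) = 0.705.

K ≈ 0.705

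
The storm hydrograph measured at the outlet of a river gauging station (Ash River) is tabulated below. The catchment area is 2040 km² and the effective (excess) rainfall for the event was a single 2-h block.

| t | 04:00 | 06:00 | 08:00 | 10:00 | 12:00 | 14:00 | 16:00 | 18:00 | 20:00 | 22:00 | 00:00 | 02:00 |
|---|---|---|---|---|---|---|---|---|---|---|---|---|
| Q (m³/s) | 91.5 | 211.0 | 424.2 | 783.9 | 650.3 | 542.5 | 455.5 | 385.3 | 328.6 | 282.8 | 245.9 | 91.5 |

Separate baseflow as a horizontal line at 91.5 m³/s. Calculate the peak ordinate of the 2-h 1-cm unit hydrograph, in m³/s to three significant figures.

U_p ≈ 578 m³/s

Direct runoff: 0.0, 119.5, 332.7, 692.4, 558.8, 451.0, 364.0, 293.8, 237.1, 191.3, 154.4, 0.0 m³/s; ΣQ_DR = 3395 m³/s, peak = 692.4 m³/s.
Runoff depth d = ΣQ_DR·Δt / A = 3395 × 7200 / (2040 km²) = 11.98 mm.
The 1-cm UH is the DRH scaled by (10 mm)/d, so U_p = 692.4 × 10/11.98 = 578 m³/s.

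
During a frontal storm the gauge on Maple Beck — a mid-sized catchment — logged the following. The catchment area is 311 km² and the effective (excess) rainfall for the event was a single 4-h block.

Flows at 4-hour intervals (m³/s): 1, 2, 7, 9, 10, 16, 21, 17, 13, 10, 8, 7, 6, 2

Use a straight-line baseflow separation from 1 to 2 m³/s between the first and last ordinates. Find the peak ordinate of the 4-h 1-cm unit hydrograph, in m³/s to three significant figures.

Direct runoff: 0.00, 0.92, 5.85, 7.77, 8.69, 14.62, 19.54, 15.46, 11.38, 8.31, 6.23, 5.15, 4.08, 0.00 m³/s; ΣQ_DR = 108.0 m³/s, peak = 19.54 m³/s.
Runoff depth d = ΣQ_DR·Δt / A = 108.0 × 14400 / (311 km²) = 5.001 mm.
The 1-cm UH is the DRH scaled by (10 mm)/d, so U_p = 19.54 × 10/5.001 = 39.1 m³/s.

U_p ≈ 39.1 m³/s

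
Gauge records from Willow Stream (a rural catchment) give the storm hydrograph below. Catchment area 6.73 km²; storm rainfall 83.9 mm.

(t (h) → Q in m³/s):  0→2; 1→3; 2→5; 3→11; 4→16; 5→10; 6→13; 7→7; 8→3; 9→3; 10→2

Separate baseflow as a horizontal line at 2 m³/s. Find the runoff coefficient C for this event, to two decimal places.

ΣQ_DR = 53.00 m³/s; V = ΣQ_DR·Δt = 1.908 × 10^5 m³.
Runoff depth d = V / A = 28.35 mm.
C = d / P = 28.35 / 83.9 = 0.34.

C ≈ 0.34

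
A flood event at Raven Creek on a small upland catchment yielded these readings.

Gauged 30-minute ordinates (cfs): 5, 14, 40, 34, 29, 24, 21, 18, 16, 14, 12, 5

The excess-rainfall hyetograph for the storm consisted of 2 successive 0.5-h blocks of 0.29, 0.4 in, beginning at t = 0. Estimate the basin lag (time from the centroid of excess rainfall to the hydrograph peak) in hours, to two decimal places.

t_L ≈ 0.46 h

Centroid of excess rainfall: t_c = Σ P_i·t̄_i / ΣP_i = 0.5399 h (block centres at 0.25, 0.75 h).
Hydrograph peak occurs at t = 1 h, so basin lag t_L = 1 − 0.5399 = 0.46 h.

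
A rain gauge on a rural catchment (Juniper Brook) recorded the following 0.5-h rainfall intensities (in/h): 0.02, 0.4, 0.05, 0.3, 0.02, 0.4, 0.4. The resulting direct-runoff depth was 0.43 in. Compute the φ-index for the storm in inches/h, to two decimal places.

Only the 4 blocks with intensity above φ contribute runoff: 0.4, 0.3, 0.4, 0.4 in/h.
Σ(I−φ)·Δt = d  ⇒  (0.4+0.3+0.4+0.4 − 4φ)·0.5 = 0.43
φ = (1.500 − 0.43/0.5) / 4 = 0.16 in/h.

φ ≈ 0.16 in/h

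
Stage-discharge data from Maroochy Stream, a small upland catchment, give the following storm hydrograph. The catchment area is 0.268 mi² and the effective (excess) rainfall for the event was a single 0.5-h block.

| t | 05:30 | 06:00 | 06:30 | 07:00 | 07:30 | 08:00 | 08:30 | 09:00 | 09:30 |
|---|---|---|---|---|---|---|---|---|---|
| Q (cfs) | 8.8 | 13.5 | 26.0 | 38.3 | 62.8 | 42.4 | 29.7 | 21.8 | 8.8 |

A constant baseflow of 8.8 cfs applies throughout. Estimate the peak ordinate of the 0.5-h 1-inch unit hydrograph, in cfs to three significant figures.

Direct runoff: 0.0, 4.7, 17.2, 29.5, 54.0, 33.6, 20.9, 13.0, 0.0 cfs; ΣQ_DR = 172.9 cfs, peak = 54.0 cfs.
Runoff depth d = ΣQ_DR·Δt / A = 172.9 × 1800 / (0.268 mi²) = 0.4999 in.
The 1-inch UH is the DRH scaled by (1 in)/d, so U_p = 54.0 × 1/0.4999 = 108 cfs.

U_p ≈ 108 cfs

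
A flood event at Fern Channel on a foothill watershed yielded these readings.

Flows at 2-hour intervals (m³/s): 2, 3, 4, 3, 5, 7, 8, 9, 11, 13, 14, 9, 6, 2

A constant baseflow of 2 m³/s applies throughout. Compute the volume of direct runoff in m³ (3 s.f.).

Direct-runoff ordinates (Q − Q_b): 0.0, 1.0, 2.0, 1.0, 3.0, 5.0, 6.0, 7.0, 9.0, 11.0, 12.0, 7.0, 4.0, 0.0 m³/s.
ΣQ_DR = 68.00 m³/s.
With Δt = 2 h = 7200 s, V = ΣQ_DR · Δt = 68.00 × 7200 = 4.90 × 10^5 m³.

V ≈ 4.90 × 10^5 m³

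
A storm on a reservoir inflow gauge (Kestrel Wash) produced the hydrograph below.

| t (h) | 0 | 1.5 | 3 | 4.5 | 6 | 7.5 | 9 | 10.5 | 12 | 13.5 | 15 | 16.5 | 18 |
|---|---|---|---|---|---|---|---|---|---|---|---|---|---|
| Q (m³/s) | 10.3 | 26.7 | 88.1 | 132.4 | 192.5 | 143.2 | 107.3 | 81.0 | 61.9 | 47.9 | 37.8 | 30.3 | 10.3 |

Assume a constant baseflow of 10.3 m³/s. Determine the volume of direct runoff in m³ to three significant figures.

V ≈ 4.51 × 10^6 m³

Direct-runoff ordinates (Q − Q_b): 0.0, 16.4, 77.8, 122.1, 182.2, 132.9, 97.0, 70.7, 51.6, 37.6, 27.5, 20.0, 0.0 m³/s.
ΣQ_DR = 835.8 m³/s.
With Δt = 1.5 h = 5400 s, V = ΣQ_DR · Δt = 835.8 × 5400 = 4.51 × 10^6 m³.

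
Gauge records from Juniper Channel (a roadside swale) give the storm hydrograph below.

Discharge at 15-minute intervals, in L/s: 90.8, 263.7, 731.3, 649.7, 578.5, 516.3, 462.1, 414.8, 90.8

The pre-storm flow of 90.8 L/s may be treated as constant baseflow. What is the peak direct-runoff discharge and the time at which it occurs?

Q_p = 640.5 L/s at t = 0.5 h

Subtracting baseflow gives direct-runoff ordinates: 0.0, 172.9, 640.5, 558.9, 487.7, 425.5, 371.3, 324.0, 0.0 L/s.
The maximum is 640.5 L/s, occurring at the reading for t = 0.5 h.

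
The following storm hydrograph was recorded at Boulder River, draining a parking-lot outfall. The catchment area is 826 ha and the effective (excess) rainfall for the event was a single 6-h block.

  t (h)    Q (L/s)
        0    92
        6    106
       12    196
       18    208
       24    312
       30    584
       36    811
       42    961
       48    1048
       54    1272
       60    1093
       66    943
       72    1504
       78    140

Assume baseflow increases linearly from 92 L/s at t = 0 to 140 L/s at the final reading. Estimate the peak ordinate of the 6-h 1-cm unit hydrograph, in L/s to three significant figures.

U_p ≈ 684 L/s

Direct runoff: 0.00, 10.31, 96.62, 104.92, 205.23, 473.54, 696.85, 843.15, 926.46, 1146.77, 964.08, 810.38, 1367.69, 0.00 L/s; ΣQ_DR = 7646 L/s, peak = 1367.69 L/s.
Runoff depth d = ΣQ_DR·Δt / A = 7646 × 21600 / (826 ha) = 19.99 mm.
The 1-cm UH is the DRH scaled by (10 mm)/d, so U_p = 1367.69 × 10/19.99 = 684 L/s.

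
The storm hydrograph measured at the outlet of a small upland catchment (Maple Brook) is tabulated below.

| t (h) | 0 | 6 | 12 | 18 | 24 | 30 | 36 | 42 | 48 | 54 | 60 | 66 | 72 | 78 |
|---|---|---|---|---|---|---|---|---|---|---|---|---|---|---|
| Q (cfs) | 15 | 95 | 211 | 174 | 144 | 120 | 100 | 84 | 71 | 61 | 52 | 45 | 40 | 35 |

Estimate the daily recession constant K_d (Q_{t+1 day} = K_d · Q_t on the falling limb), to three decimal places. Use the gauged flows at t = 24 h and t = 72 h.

K_d ≈ 0.527

Between t = 24 h and t = 72 h the flow falls from 144 to 40 cfs over 8×6 h = 48 h.
Per-interval ratio K = (40/144)^(1/8) = 0.8520; K_d = K^(24/6) = 0.527.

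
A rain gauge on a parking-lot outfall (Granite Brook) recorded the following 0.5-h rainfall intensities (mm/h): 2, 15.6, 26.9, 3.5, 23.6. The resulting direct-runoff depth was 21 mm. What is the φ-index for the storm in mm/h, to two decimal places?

Only the 3 blocks with intensity above φ contribute runoff: 15.6, 26.9, 23.6 mm/h.
Σ(I−φ)·Δt = d  ⇒  (15.6+26.9+23.6 − 3φ)·0.5 = 21
φ = (66.10 − 21/0.5) / 3 = 8.03 mm/h.

φ ≈ 8.03 mm/h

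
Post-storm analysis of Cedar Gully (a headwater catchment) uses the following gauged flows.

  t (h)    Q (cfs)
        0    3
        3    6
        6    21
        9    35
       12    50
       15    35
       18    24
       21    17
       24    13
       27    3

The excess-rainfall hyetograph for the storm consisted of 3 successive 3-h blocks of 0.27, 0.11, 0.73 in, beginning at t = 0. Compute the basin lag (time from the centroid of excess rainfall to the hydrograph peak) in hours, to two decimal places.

Centroid of excess rainfall: t_c = Σ P_i·t̄_i / ΣP_i = 5.7432 h (block centres at 1.5, 4.5, 7.5 h).
Hydrograph peak occurs at t = 12 h, so basin lag t_L = 12 − 5.7432 = 6.26 h.

t_L ≈ 6.26 h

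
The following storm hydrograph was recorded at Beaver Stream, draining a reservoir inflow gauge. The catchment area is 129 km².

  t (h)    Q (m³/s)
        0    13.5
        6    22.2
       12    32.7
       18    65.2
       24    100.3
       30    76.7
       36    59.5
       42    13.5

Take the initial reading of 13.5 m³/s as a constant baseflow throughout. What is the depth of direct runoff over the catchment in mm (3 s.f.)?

d ≈ 46.1 mm

Direct runoff: 0.0, 8.7, 19.2, 51.7, 86.8, 63.2, 46.0, 0.0 m³/s; ΣQ_DR = 275.6 m³/s.
V = ΣQ_DR · Δt = 275.6 × 21600 s = 5.953 × 10^6 m³.
Over A = 129 km², depth = V / A = 46.1 mm.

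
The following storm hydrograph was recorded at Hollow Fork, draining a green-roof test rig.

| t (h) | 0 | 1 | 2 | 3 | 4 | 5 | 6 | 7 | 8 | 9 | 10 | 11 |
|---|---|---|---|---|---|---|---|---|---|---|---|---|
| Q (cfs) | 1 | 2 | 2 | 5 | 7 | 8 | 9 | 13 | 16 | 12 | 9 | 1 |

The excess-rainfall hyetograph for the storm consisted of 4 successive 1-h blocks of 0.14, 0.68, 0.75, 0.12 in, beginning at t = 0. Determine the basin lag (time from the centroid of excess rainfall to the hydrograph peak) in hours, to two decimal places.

Centroid of excess rainfall: t_c = Σ P_i·t̄_i / ΣP_i = 2.0030 h (block centres at 0.5, 1.5, 2.5, 3.5 h).
Hydrograph peak occurs at t = 8 h, so basin lag t_L = 8 − 2.0030 = 6.00 h.

t_L ≈ 6.00 h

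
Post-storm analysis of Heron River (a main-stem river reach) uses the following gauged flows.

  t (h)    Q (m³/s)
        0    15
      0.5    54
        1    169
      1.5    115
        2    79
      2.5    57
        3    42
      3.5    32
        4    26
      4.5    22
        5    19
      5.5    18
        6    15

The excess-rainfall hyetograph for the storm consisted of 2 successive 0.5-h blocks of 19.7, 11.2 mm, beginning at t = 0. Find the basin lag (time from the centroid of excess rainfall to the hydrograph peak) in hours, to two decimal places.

Centroid of excess rainfall: t_c = Σ P_i·t̄_i / ΣP_i = 0.4312 h (block centres at 0.25, 0.75 h).
Hydrograph peak occurs at t = 1 h, so basin lag t_L = 1 − 0.4312 = 0.57 h.

t_L ≈ 0.57 h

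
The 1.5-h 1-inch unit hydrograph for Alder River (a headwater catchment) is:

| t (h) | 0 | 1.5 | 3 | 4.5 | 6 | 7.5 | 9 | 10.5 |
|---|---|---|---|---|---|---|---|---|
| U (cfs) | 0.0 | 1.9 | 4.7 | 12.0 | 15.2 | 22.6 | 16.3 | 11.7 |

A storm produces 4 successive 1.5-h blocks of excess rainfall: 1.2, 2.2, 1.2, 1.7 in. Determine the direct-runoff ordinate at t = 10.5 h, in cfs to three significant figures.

Q ≈ 103 cfs

By discrete convolution, Q_j = Σ (P_i / 1 in) · U_{j−i}.
At t = 10.5 h (j=7): Q = (1.2/1)·11.7 + (2.2/1)·16.3 + (1.2/1)·22.6 + (1.7/1)·15.2 = 103 cfs.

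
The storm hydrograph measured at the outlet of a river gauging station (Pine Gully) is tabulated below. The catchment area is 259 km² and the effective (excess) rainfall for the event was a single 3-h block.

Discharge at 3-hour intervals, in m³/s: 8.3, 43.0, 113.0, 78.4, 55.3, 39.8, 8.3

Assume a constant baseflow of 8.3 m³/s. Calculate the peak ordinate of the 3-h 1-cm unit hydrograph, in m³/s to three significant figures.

Direct runoff: 0.0, 34.7, 104.7, 70.1, 47.0, 31.5, 0.0 m³/s; ΣQ_DR = 288.0 m³/s, peak = 104.7 m³/s.
Runoff depth d = ΣQ_DR·Δt / A = 288.0 × 10800 / (259 km²) = 12.01 mm.
The 1-cm UH is the DRH scaled by (10 mm)/d, so U_p = 104.7 × 10/12.01 = 87.2 m³/s.

U_p ≈ 87.2 m³/s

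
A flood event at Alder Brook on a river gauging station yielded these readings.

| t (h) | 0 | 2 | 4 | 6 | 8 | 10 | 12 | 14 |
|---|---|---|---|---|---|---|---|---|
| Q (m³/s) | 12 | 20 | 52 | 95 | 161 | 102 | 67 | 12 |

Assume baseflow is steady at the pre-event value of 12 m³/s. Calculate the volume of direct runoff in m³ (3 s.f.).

Direct-runoff ordinates (Q − Q_b): 0.0, 8.0, 40.0, 83.0, 149.0, 90.0, 55.0, 0.0 m³/s.
ΣQ_DR = 425.0 m³/s.
With Δt = 2 h = 7200 s, V = ΣQ_DR · Δt = 425.0 × 7200 = 3.06 × 10^6 m³.

V ≈ 3.06 × 10^6 m³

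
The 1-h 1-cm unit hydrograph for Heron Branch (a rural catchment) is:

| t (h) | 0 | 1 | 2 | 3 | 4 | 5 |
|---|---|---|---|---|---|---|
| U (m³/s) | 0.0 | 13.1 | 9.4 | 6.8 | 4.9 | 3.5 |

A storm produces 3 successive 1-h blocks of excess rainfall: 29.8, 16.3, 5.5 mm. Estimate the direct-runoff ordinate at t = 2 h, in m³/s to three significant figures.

By discrete convolution, Q_j = Σ (P_i / 10 mm) · U_{j−i}.
At t = 2 h (j=2): Q = (29.8/10)·9.4 + (16.3/10)·13.1 + (5.5/10)·0.0 = 49.4 m³/s.

Q ≈ 49.4 m³/s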